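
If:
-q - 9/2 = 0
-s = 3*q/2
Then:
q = -9/2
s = 27/4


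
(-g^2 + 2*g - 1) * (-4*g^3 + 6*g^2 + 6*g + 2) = 4*g^5 - 14*g^4 + 10*g^3 + 4*g^2 - 2*g - 2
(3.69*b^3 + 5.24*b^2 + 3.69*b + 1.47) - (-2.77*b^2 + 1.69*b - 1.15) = 3.69*b^3 + 8.01*b^2 + 2.0*b + 2.62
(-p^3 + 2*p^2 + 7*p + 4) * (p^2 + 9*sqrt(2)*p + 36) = -p^5 - 9*sqrt(2)*p^4 + 2*p^4 - 29*p^3 + 18*sqrt(2)*p^3 + 76*p^2 + 63*sqrt(2)*p^2 + 36*sqrt(2)*p + 252*p + 144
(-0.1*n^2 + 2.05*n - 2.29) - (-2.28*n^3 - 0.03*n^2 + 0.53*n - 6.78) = 2.28*n^3 - 0.07*n^2 + 1.52*n + 4.49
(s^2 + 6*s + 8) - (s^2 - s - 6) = 7*s + 14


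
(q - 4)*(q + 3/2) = q^2 - 5*q/2 - 6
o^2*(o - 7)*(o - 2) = o^4 - 9*o^3 + 14*o^2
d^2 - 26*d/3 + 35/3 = (d - 7)*(d - 5/3)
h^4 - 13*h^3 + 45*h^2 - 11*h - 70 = (h - 7)*(h - 5)*(h - 2)*(h + 1)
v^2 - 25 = (v - 5)*(v + 5)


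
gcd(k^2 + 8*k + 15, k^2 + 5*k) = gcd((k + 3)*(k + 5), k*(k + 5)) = k + 5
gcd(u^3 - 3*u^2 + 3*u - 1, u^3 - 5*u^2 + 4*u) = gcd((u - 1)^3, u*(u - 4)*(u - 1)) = u - 1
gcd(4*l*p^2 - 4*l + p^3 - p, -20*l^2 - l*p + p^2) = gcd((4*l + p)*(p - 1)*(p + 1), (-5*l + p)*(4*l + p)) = 4*l + p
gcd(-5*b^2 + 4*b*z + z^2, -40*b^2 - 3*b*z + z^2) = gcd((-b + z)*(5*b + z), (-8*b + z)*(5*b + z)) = 5*b + z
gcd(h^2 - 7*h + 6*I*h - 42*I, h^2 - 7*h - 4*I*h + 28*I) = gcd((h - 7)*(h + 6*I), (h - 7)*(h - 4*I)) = h - 7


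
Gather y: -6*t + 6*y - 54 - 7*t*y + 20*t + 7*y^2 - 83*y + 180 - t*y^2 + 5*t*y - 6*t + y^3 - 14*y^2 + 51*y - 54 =8*t + y^3 + y^2*(-t - 7) + y*(-2*t - 26) + 72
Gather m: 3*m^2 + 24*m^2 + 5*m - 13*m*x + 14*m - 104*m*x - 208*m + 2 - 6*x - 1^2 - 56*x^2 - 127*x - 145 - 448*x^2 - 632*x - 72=27*m^2 + m*(-117*x - 189) - 504*x^2 - 765*x - 216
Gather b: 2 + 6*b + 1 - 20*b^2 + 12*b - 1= -20*b^2 + 18*b + 2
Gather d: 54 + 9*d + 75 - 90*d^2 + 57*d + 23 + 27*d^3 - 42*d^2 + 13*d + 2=27*d^3 - 132*d^2 + 79*d + 154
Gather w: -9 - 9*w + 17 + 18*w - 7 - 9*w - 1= 0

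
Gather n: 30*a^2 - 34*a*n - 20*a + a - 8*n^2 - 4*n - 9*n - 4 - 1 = 30*a^2 - 19*a - 8*n^2 + n*(-34*a - 13) - 5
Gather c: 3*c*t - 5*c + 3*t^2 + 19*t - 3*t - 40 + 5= c*(3*t - 5) + 3*t^2 + 16*t - 35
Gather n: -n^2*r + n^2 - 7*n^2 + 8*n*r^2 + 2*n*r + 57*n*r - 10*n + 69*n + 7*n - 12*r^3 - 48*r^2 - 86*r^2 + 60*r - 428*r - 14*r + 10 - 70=n^2*(-r - 6) + n*(8*r^2 + 59*r + 66) - 12*r^3 - 134*r^2 - 382*r - 60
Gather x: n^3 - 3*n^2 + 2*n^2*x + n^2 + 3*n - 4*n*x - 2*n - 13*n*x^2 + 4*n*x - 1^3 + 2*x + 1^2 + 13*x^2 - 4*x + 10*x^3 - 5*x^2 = n^3 - 2*n^2 + n + 10*x^3 + x^2*(8 - 13*n) + x*(2*n^2 - 2)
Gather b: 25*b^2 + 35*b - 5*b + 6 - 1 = 25*b^2 + 30*b + 5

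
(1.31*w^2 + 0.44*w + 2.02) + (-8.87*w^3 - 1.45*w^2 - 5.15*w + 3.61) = -8.87*w^3 - 0.14*w^2 - 4.71*w + 5.63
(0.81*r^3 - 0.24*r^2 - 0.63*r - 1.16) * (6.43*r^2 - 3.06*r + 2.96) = 5.2083*r^5 - 4.0218*r^4 - 0.918899999999999*r^3 - 6.2414*r^2 + 1.6848*r - 3.4336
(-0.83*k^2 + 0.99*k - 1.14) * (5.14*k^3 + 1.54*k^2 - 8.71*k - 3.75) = -4.2662*k^5 + 3.8104*k^4 + 2.8943*k^3 - 7.266*k^2 + 6.2169*k + 4.275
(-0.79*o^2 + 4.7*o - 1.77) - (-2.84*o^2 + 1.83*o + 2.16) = 2.05*o^2 + 2.87*o - 3.93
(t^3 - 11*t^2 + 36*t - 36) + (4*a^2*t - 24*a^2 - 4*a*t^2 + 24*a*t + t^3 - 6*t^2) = 4*a^2*t - 24*a^2 - 4*a*t^2 + 24*a*t + 2*t^3 - 17*t^2 + 36*t - 36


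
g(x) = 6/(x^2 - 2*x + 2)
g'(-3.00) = 0.17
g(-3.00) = 0.35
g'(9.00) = -0.02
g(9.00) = 0.09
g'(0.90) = 1.18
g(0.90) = 5.94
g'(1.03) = -0.36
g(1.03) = 5.99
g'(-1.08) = 0.88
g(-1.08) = 1.13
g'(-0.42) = 1.87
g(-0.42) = 1.99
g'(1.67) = -3.83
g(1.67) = 4.14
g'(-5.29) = 0.05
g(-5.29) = 0.15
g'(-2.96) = 0.17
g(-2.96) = 0.36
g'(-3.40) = 0.13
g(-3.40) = 0.29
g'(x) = 6*(2 - 2*x)/(x^2 - 2*x + 2)^2 = 12*(1 - x)/(x^2 - 2*x + 2)^2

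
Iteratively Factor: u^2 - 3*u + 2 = (u - 2)*(u - 1)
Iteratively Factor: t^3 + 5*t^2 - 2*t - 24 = (t - 2)*(t^2 + 7*t + 12) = (t - 2)*(t + 4)*(t + 3)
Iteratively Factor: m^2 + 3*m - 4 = (m + 4)*(m - 1)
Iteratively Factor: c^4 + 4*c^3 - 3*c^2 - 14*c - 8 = (c + 1)*(c^3 + 3*c^2 - 6*c - 8) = (c + 1)^2*(c^2 + 2*c - 8) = (c + 1)^2*(c + 4)*(c - 2)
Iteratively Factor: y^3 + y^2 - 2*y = (y + 2)*(y^2 - y) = y*(y + 2)*(y - 1)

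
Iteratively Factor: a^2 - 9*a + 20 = (a - 5)*(a - 4)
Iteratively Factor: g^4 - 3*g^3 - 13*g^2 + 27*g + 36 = (g - 4)*(g^3 + g^2 - 9*g - 9) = (g - 4)*(g + 3)*(g^2 - 2*g - 3) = (g - 4)*(g - 3)*(g + 3)*(g + 1)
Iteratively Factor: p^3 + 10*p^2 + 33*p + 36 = (p + 4)*(p^2 + 6*p + 9) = (p + 3)*(p + 4)*(p + 3)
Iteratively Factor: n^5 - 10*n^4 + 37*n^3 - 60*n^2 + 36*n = (n - 2)*(n^4 - 8*n^3 + 21*n^2 - 18*n) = n*(n - 2)*(n^3 - 8*n^2 + 21*n - 18) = n*(n - 3)*(n - 2)*(n^2 - 5*n + 6) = n*(n - 3)^2*(n - 2)*(n - 2)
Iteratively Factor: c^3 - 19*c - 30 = (c + 2)*(c^2 - 2*c - 15) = (c + 2)*(c + 3)*(c - 5)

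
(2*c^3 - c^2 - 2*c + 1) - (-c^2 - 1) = 2*c^3 - 2*c + 2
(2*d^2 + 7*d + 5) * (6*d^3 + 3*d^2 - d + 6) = 12*d^5 + 48*d^4 + 49*d^3 + 20*d^2 + 37*d + 30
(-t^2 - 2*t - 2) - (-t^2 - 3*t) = t - 2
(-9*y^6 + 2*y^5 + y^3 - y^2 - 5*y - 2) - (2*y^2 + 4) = -9*y^6 + 2*y^5 + y^3 - 3*y^2 - 5*y - 6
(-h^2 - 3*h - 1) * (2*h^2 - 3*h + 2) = -2*h^4 - 3*h^3 + 5*h^2 - 3*h - 2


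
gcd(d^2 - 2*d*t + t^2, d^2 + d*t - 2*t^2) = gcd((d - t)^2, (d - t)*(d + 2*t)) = -d + t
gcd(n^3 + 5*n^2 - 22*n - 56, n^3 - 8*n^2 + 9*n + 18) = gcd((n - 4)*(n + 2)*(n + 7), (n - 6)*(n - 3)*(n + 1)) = 1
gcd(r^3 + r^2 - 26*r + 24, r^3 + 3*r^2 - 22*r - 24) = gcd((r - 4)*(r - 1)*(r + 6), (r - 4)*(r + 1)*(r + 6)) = r^2 + 2*r - 24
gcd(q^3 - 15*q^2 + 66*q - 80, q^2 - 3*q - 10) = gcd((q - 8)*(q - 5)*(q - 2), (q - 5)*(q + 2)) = q - 5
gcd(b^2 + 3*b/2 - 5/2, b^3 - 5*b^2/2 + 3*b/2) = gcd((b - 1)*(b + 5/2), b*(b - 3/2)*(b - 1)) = b - 1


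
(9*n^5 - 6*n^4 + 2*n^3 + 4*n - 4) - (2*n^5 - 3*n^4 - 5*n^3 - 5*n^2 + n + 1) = 7*n^5 - 3*n^4 + 7*n^3 + 5*n^2 + 3*n - 5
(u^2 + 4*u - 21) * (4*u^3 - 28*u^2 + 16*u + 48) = 4*u^5 - 12*u^4 - 180*u^3 + 700*u^2 - 144*u - 1008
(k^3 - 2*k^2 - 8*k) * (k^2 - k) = k^5 - 3*k^4 - 6*k^3 + 8*k^2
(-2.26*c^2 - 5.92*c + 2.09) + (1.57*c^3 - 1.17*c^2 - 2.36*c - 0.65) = 1.57*c^3 - 3.43*c^2 - 8.28*c + 1.44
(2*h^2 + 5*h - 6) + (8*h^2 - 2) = 10*h^2 + 5*h - 8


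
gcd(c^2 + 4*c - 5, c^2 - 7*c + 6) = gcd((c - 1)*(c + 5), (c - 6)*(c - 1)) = c - 1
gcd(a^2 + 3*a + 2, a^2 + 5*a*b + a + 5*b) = a + 1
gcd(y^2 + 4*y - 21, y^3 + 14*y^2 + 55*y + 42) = y + 7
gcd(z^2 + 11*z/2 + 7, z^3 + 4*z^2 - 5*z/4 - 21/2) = z^2 + 11*z/2 + 7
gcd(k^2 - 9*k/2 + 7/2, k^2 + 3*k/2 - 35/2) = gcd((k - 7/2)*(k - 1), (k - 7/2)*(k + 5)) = k - 7/2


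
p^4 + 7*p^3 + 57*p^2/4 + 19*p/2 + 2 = (p + 1/2)^2*(p + 2)*(p + 4)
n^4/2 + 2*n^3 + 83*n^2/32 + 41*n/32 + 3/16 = (n/2 + 1)*(n + 1/4)*(n + 3/4)*(n + 1)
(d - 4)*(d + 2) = d^2 - 2*d - 8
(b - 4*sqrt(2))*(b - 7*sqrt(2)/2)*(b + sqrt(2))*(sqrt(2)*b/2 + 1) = sqrt(2)*b^4/2 - 11*b^3/2 + 41*b + 28*sqrt(2)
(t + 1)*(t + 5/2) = t^2 + 7*t/2 + 5/2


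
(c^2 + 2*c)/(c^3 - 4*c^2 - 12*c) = 1/(c - 6)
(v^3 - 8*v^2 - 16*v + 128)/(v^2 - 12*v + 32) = v + 4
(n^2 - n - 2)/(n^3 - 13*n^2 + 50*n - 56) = (n + 1)/(n^2 - 11*n + 28)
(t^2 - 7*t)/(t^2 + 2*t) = (t - 7)/(t + 2)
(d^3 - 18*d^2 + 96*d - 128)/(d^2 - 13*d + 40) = (d^2 - 10*d + 16)/(d - 5)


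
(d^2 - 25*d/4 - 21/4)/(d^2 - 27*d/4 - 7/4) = (4*d + 3)/(4*d + 1)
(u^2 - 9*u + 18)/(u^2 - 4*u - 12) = (u - 3)/(u + 2)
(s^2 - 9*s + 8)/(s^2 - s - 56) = (s - 1)/(s + 7)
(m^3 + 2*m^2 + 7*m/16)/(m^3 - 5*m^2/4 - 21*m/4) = (m + 1/4)/(m - 3)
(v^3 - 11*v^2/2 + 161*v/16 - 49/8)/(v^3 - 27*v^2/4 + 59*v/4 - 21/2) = (v - 7/4)/(v - 3)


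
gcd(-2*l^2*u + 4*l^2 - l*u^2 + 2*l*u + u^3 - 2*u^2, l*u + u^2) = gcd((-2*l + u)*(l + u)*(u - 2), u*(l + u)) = l + u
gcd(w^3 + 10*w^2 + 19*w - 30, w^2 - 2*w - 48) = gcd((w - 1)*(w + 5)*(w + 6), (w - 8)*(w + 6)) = w + 6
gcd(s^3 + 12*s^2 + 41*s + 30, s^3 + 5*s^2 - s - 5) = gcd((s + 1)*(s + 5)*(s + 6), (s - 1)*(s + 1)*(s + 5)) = s^2 + 6*s + 5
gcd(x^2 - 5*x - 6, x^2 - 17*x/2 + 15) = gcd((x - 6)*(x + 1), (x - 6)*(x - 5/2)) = x - 6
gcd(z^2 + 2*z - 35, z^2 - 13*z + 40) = z - 5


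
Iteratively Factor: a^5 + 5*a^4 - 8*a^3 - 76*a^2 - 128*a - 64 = (a - 4)*(a^4 + 9*a^3 + 28*a^2 + 36*a + 16) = (a - 4)*(a + 1)*(a^3 + 8*a^2 + 20*a + 16) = (a - 4)*(a + 1)*(a + 2)*(a^2 + 6*a + 8) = (a - 4)*(a + 1)*(a + 2)^2*(a + 4)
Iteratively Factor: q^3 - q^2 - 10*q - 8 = (q - 4)*(q^2 + 3*q + 2) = (q - 4)*(q + 1)*(q + 2)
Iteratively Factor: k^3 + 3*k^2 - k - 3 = (k + 1)*(k^2 + 2*k - 3) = (k - 1)*(k + 1)*(k + 3)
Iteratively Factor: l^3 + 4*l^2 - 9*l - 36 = (l - 3)*(l^2 + 7*l + 12) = (l - 3)*(l + 3)*(l + 4)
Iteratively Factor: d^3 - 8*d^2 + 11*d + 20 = (d + 1)*(d^2 - 9*d + 20) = (d - 4)*(d + 1)*(d - 5)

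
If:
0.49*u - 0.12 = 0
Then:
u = 0.24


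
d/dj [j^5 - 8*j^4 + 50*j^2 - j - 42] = 5*j^4 - 32*j^3 + 100*j - 1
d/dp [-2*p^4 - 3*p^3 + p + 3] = -8*p^3 - 9*p^2 + 1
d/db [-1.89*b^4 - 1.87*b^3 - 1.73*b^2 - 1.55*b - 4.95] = -7.56*b^3 - 5.61*b^2 - 3.46*b - 1.55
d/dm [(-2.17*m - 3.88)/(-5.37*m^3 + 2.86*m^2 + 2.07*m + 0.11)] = (-23.3058*m^3 - 56.3006*m^2 + 22.1936*m + 7.7929)/(28.8369*m^6 - 30.7164*m^5 - 14.0522*m^4 + 10.659*m^3 + 4.9141*m^2 + 0.4554*m + 0.0121)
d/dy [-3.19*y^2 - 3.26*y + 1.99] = -6.38*y - 3.26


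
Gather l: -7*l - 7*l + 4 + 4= 8 - 14*l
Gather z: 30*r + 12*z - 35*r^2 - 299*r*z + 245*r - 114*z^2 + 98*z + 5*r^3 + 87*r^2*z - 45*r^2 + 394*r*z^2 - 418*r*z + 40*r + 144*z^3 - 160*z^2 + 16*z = 5*r^3 - 80*r^2 + 315*r + 144*z^3 + z^2*(394*r - 274) + z*(87*r^2 - 717*r + 126)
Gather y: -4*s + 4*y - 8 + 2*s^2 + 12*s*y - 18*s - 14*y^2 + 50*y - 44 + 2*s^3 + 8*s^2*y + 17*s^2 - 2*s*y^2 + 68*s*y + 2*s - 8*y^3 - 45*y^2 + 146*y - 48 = 2*s^3 + 19*s^2 - 20*s - 8*y^3 + y^2*(-2*s - 59) + y*(8*s^2 + 80*s + 200) - 100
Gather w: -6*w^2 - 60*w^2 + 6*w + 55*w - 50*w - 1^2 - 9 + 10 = -66*w^2 + 11*w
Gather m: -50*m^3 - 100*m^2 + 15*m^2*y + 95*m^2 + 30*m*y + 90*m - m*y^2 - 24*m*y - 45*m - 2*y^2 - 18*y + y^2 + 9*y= -50*m^3 + m^2*(15*y - 5) + m*(-y^2 + 6*y + 45) - y^2 - 9*y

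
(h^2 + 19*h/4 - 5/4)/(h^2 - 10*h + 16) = (4*h^2 + 19*h - 5)/(4*(h^2 - 10*h + 16))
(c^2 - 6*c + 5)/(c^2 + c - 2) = (c - 5)/(c + 2)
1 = 1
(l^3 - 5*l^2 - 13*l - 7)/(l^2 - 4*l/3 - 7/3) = 3*(l^2 - 6*l - 7)/(3*l - 7)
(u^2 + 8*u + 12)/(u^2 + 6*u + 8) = (u + 6)/(u + 4)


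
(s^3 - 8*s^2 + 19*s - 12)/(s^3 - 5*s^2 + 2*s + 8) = (s^2 - 4*s + 3)/(s^2 - s - 2)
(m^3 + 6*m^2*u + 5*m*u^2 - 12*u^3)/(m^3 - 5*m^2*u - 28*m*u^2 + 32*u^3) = (-m - 3*u)/(-m + 8*u)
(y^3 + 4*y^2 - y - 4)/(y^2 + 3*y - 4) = y + 1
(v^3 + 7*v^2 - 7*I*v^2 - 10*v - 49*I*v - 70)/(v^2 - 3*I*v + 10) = (v^2 + v*(7 - 2*I) - 14*I)/(v + 2*I)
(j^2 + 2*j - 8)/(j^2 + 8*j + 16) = (j - 2)/(j + 4)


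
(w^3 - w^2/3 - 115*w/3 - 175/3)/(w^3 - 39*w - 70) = (w + 5/3)/(w + 2)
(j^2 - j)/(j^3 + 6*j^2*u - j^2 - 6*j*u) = 1/(j + 6*u)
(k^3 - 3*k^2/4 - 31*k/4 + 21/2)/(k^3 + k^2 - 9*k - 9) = (4*k^2 - 15*k + 14)/(4*(k^2 - 2*k - 3))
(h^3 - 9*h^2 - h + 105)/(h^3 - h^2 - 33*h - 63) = (h - 5)/(h + 3)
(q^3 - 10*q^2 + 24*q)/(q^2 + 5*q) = (q^2 - 10*q + 24)/(q + 5)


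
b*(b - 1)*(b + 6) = b^3 + 5*b^2 - 6*b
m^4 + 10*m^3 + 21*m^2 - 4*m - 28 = (m - 1)*(m + 2)^2*(m + 7)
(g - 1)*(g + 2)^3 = g^4 + 5*g^3 + 6*g^2 - 4*g - 8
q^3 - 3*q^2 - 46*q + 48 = (q - 8)*(q - 1)*(q + 6)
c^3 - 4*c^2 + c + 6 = (c - 3)*(c - 2)*(c + 1)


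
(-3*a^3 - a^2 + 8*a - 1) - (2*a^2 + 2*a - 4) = -3*a^3 - 3*a^2 + 6*a + 3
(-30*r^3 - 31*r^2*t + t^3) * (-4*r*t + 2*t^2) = 120*r^4*t + 64*r^3*t^2 - 62*r^2*t^3 - 4*r*t^4 + 2*t^5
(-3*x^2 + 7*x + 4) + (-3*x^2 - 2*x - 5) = -6*x^2 + 5*x - 1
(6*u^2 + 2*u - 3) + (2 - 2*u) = 6*u^2 - 1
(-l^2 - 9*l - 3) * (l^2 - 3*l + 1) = -l^4 - 6*l^3 + 23*l^2 - 3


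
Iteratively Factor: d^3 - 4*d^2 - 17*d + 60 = (d - 5)*(d^2 + d - 12) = (d - 5)*(d - 3)*(d + 4)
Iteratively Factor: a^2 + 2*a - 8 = (a + 4)*(a - 2)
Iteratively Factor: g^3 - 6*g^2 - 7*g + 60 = (g - 5)*(g^2 - g - 12) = (g - 5)*(g - 4)*(g + 3)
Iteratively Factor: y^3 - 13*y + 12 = (y - 1)*(y^2 + y - 12) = (y - 3)*(y - 1)*(y + 4)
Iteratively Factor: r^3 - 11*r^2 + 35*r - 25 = (r - 5)*(r^2 - 6*r + 5) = (r - 5)*(r - 1)*(r - 5)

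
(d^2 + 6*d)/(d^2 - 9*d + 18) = d*(d + 6)/(d^2 - 9*d + 18)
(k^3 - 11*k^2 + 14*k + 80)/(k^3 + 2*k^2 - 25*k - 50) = (k - 8)/(k + 5)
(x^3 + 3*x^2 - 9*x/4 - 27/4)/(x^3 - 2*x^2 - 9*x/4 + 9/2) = (x + 3)/(x - 2)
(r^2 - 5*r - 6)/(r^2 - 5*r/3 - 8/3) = 3*(r - 6)/(3*r - 8)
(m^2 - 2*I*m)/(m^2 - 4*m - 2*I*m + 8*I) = m/(m - 4)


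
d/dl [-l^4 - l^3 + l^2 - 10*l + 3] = -4*l^3 - 3*l^2 + 2*l - 10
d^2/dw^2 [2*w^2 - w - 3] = 4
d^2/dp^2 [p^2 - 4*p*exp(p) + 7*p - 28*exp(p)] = -4*p*exp(p) - 36*exp(p) + 2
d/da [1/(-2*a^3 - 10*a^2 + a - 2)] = (6*a^2 + 20*a - 1)/(2*a^3 + 10*a^2 - a + 2)^2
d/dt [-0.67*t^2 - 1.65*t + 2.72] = -1.34*t - 1.65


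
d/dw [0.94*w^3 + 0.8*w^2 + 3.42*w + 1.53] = 2.82*w^2 + 1.6*w + 3.42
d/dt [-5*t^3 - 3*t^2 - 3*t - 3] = -15*t^2 - 6*t - 3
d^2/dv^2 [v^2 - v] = 2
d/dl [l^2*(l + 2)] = l*(3*l + 4)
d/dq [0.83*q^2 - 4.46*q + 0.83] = 1.66*q - 4.46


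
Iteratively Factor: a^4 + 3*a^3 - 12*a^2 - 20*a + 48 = (a + 3)*(a^3 - 12*a + 16) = (a - 2)*(a + 3)*(a^2 + 2*a - 8) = (a - 2)^2*(a + 3)*(a + 4)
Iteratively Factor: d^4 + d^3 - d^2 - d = (d)*(d^3 + d^2 - d - 1) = d*(d - 1)*(d^2 + 2*d + 1) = d*(d - 1)*(d + 1)*(d + 1)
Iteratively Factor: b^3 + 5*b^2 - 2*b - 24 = (b + 4)*(b^2 + b - 6) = (b + 3)*(b + 4)*(b - 2)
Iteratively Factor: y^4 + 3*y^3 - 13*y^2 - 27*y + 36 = (y - 3)*(y^3 + 6*y^2 + 5*y - 12) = (y - 3)*(y + 4)*(y^2 + 2*y - 3) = (y - 3)*(y + 3)*(y + 4)*(y - 1)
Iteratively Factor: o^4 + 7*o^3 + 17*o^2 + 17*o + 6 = (o + 2)*(o^3 + 5*o^2 + 7*o + 3) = (o + 1)*(o + 2)*(o^2 + 4*o + 3) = (o + 1)^2*(o + 2)*(o + 3)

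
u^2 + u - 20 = (u - 4)*(u + 5)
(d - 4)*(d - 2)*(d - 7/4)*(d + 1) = d^4 - 27*d^3/4 + 43*d^2/4 + 9*d/2 - 14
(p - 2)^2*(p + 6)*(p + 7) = p^4 + 9*p^3 - 6*p^2 - 116*p + 168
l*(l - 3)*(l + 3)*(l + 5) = l^4 + 5*l^3 - 9*l^2 - 45*l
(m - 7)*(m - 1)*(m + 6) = m^3 - 2*m^2 - 41*m + 42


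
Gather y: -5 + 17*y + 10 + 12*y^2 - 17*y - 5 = 12*y^2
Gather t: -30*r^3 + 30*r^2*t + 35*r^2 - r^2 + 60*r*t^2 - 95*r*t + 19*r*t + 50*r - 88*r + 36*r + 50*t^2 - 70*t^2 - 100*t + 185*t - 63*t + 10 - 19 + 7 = -30*r^3 + 34*r^2 - 2*r + t^2*(60*r - 20) + t*(30*r^2 - 76*r + 22) - 2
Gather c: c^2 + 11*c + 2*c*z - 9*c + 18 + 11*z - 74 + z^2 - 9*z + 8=c^2 + c*(2*z + 2) + z^2 + 2*z - 48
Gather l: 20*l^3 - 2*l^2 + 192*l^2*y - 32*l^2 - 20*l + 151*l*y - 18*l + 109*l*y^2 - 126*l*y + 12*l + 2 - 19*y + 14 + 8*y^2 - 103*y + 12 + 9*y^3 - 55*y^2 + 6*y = 20*l^3 + l^2*(192*y - 34) + l*(109*y^2 + 25*y - 26) + 9*y^3 - 47*y^2 - 116*y + 28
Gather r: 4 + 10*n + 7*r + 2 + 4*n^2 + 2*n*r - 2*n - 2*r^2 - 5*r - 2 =4*n^2 + 8*n - 2*r^2 + r*(2*n + 2) + 4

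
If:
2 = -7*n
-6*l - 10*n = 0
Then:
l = 10/21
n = -2/7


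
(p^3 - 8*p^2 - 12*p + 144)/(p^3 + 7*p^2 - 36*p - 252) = (p^2 - 2*p - 24)/(p^2 + 13*p + 42)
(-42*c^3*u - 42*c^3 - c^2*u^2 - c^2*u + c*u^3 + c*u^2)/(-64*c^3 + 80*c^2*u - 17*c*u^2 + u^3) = c*(42*c^2*u + 42*c^2 + c*u^2 + c*u - u^3 - u^2)/(64*c^3 - 80*c^2*u + 17*c*u^2 - u^3)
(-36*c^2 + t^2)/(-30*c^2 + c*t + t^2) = (-6*c + t)/(-5*c + t)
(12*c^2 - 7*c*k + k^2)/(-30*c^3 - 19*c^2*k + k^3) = (-12*c^2 + 7*c*k - k^2)/(30*c^3 + 19*c^2*k - k^3)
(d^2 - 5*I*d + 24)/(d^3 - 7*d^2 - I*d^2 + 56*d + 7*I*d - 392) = (d + 3*I)/(d^2 + 7*d*(-1 + I) - 49*I)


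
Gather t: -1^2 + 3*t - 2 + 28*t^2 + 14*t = 28*t^2 + 17*t - 3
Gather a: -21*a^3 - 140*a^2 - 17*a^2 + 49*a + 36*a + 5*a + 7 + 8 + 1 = -21*a^3 - 157*a^2 + 90*a + 16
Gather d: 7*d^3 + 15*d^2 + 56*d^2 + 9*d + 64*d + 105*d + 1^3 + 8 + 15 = 7*d^3 + 71*d^2 + 178*d + 24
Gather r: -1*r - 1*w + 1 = -r - w + 1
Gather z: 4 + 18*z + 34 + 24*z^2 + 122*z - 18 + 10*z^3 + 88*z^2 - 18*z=10*z^3 + 112*z^2 + 122*z + 20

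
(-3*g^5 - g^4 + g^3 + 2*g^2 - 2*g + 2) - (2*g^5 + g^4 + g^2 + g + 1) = -5*g^5 - 2*g^4 + g^3 + g^2 - 3*g + 1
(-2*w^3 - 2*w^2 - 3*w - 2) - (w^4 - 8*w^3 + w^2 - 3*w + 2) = -w^4 + 6*w^3 - 3*w^2 - 4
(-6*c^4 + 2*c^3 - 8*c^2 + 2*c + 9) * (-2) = 12*c^4 - 4*c^3 + 16*c^2 - 4*c - 18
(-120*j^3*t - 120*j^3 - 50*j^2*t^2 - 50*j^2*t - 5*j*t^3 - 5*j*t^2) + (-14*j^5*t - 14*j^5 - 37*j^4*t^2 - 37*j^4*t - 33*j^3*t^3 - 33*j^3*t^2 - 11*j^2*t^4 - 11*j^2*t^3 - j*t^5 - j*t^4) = -14*j^5*t - 14*j^5 - 37*j^4*t^2 - 37*j^4*t - 33*j^3*t^3 - 33*j^3*t^2 - 120*j^3*t - 120*j^3 - 11*j^2*t^4 - 11*j^2*t^3 - 50*j^2*t^2 - 50*j^2*t - j*t^5 - j*t^4 - 5*j*t^3 - 5*j*t^2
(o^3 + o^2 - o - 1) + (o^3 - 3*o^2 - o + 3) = 2*o^3 - 2*o^2 - 2*o + 2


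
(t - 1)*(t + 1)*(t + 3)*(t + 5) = t^4 + 8*t^3 + 14*t^2 - 8*t - 15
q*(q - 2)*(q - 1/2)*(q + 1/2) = q^4 - 2*q^3 - q^2/4 + q/2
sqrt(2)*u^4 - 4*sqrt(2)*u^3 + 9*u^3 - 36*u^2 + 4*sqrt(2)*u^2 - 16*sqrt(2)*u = u*(u - 4)*(u + 4*sqrt(2))*(sqrt(2)*u + 1)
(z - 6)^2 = z^2 - 12*z + 36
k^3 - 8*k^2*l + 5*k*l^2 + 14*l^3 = (k - 7*l)*(k - 2*l)*(k + l)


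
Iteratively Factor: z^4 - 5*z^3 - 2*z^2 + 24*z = (z - 3)*(z^3 - 2*z^2 - 8*z) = z*(z - 3)*(z^2 - 2*z - 8) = z*(z - 3)*(z + 2)*(z - 4)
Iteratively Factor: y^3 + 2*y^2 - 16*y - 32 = (y + 4)*(y^2 - 2*y - 8) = (y + 2)*(y + 4)*(y - 4)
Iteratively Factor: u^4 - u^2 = (u)*(u^3 - u) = u*(u - 1)*(u^2 + u) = u*(u - 1)*(u + 1)*(u)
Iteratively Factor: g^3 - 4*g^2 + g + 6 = (g - 3)*(g^2 - g - 2) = (g - 3)*(g + 1)*(g - 2)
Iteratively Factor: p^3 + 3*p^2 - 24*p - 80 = (p + 4)*(p^2 - p - 20) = (p - 5)*(p + 4)*(p + 4)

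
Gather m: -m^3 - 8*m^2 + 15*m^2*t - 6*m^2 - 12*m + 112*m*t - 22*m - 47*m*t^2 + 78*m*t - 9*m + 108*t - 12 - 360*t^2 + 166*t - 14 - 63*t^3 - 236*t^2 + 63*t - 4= -m^3 + m^2*(15*t - 14) + m*(-47*t^2 + 190*t - 43) - 63*t^3 - 596*t^2 + 337*t - 30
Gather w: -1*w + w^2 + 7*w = w^2 + 6*w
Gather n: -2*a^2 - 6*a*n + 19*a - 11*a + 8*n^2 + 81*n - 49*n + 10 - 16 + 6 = -2*a^2 + 8*a + 8*n^2 + n*(32 - 6*a)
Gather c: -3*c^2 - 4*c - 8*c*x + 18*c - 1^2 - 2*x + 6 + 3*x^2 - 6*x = -3*c^2 + c*(14 - 8*x) + 3*x^2 - 8*x + 5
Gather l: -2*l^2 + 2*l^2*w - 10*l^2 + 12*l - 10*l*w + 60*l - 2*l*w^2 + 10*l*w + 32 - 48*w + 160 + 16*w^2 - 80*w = l^2*(2*w - 12) + l*(72 - 2*w^2) + 16*w^2 - 128*w + 192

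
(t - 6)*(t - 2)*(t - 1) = t^3 - 9*t^2 + 20*t - 12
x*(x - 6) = x^2 - 6*x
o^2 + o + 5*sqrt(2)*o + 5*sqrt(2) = (o + 1)*(o + 5*sqrt(2))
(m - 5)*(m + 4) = m^2 - m - 20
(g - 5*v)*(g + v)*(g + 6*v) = g^3 + 2*g^2*v - 29*g*v^2 - 30*v^3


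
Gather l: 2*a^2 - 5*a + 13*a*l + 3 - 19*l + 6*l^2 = 2*a^2 - 5*a + 6*l^2 + l*(13*a - 19) + 3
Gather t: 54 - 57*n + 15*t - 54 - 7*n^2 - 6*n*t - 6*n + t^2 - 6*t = -7*n^2 - 63*n + t^2 + t*(9 - 6*n)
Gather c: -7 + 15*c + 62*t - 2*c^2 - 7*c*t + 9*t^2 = -2*c^2 + c*(15 - 7*t) + 9*t^2 + 62*t - 7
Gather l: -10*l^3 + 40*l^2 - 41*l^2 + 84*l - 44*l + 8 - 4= -10*l^3 - l^2 + 40*l + 4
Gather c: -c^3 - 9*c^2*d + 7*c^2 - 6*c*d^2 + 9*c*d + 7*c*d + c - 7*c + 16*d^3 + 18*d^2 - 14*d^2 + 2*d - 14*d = -c^3 + c^2*(7 - 9*d) + c*(-6*d^2 + 16*d - 6) + 16*d^3 + 4*d^2 - 12*d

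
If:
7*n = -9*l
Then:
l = -7*n/9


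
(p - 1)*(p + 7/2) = p^2 + 5*p/2 - 7/2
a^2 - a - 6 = (a - 3)*(a + 2)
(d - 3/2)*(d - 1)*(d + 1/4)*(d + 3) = d^4 + 3*d^3/4 - 47*d^2/8 + 3*d + 9/8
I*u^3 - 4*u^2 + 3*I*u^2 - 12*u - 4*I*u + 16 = (u + 4)*(u + 4*I)*(I*u - I)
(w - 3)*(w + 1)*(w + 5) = w^3 + 3*w^2 - 13*w - 15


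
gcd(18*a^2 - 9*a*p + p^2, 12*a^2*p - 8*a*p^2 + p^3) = -6*a + p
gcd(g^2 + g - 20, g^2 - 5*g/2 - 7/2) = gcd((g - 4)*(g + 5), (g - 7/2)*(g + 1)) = 1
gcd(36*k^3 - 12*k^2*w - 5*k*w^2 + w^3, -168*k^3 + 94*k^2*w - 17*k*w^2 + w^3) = -6*k + w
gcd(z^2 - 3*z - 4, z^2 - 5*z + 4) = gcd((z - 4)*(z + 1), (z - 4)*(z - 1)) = z - 4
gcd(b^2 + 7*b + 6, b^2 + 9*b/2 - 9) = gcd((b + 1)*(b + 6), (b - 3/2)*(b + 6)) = b + 6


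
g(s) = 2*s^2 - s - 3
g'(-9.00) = -37.00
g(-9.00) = 168.00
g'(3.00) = 11.00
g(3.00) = 12.00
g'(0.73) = 1.92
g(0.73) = -2.66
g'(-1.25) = -6.00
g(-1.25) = 1.38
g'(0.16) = -0.36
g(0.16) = -3.11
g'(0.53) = 1.12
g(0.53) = -2.97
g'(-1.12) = -5.48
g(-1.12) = 0.63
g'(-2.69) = -11.76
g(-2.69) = 14.16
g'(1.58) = 5.32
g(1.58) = 0.41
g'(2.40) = 8.60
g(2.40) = 6.12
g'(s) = 4*s - 1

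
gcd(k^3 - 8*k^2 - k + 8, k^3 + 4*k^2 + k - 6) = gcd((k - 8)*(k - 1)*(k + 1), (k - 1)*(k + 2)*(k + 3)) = k - 1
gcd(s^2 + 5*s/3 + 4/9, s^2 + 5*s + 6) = 1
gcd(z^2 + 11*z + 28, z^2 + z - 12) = z + 4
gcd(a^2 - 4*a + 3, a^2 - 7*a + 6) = a - 1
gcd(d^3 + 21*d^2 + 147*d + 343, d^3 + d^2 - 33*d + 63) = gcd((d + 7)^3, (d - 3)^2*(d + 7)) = d + 7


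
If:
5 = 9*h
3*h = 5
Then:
No Solution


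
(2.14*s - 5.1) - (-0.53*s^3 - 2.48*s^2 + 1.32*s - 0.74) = 0.53*s^3 + 2.48*s^2 + 0.82*s - 4.36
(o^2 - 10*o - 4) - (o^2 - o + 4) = -9*o - 8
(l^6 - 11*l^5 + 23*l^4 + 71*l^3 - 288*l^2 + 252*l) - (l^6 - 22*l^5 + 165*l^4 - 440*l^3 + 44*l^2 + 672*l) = 11*l^5 - 142*l^4 + 511*l^3 - 332*l^2 - 420*l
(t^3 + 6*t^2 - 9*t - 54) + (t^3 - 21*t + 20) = 2*t^3 + 6*t^2 - 30*t - 34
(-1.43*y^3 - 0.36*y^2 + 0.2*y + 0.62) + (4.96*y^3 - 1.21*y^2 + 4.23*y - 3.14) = 3.53*y^3 - 1.57*y^2 + 4.43*y - 2.52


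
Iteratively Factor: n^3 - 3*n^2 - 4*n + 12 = (n - 2)*(n^2 - n - 6) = (n - 2)*(n + 2)*(n - 3)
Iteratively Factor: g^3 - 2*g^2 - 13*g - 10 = (g + 1)*(g^2 - 3*g - 10) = (g + 1)*(g + 2)*(g - 5)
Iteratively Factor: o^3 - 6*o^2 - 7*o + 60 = (o - 4)*(o^2 - 2*o - 15) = (o - 4)*(o + 3)*(o - 5)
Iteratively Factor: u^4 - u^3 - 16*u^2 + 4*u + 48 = (u - 4)*(u^3 + 3*u^2 - 4*u - 12) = (u - 4)*(u + 2)*(u^2 + u - 6) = (u - 4)*(u + 2)*(u + 3)*(u - 2)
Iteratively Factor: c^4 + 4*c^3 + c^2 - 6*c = (c)*(c^3 + 4*c^2 + c - 6) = c*(c - 1)*(c^2 + 5*c + 6) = c*(c - 1)*(c + 2)*(c + 3)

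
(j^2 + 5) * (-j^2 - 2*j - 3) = -j^4 - 2*j^3 - 8*j^2 - 10*j - 15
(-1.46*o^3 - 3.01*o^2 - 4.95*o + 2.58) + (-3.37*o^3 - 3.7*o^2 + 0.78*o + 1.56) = -4.83*o^3 - 6.71*o^2 - 4.17*o + 4.14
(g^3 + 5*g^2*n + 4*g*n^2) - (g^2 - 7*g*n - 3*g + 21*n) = g^3 + 5*g^2*n - g^2 + 4*g*n^2 + 7*g*n + 3*g - 21*n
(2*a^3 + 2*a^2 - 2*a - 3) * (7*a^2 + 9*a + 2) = 14*a^5 + 32*a^4 + 8*a^3 - 35*a^2 - 31*a - 6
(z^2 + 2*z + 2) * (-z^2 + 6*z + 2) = -z^4 + 4*z^3 + 12*z^2 + 16*z + 4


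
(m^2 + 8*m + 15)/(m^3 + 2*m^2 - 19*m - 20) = (m + 3)/(m^2 - 3*m - 4)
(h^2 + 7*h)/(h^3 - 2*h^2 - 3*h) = (h + 7)/(h^2 - 2*h - 3)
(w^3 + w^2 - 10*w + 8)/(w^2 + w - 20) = (w^3 + w^2 - 10*w + 8)/(w^2 + w - 20)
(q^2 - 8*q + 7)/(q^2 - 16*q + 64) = (q^2 - 8*q + 7)/(q^2 - 16*q + 64)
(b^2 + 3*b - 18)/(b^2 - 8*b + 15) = (b + 6)/(b - 5)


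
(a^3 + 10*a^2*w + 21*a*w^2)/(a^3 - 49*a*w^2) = (-a - 3*w)/(-a + 7*w)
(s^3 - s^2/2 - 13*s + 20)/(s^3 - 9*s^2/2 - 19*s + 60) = (s - 2)/(s - 6)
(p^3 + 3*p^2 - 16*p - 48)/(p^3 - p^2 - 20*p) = (p^2 - p - 12)/(p*(p - 5))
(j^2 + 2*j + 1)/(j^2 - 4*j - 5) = (j + 1)/(j - 5)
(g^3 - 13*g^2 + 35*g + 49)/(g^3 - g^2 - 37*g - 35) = (g - 7)/(g + 5)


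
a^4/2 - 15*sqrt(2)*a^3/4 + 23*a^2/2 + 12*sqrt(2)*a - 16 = (a/2 + sqrt(2)/2)*(a - 4*sqrt(2))^2*(a - sqrt(2)/2)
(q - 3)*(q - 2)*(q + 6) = q^3 + q^2 - 24*q + 36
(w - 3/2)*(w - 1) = w^2 - 5*w/2 + 3/2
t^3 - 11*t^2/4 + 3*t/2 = t*(t - 2)*(t - 3/4)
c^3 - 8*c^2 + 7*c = c*(c - 7)*(c - 1)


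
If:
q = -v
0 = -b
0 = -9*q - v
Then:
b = 0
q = 0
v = 0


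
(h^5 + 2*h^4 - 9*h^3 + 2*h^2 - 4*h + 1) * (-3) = -3*h^5 - 6*h^4 + 27*h^3 - 6*h^2 + 12*h - 3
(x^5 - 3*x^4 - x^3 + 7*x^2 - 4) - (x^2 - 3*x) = x^5 - 3*x^4 - x^3 + 6*x^2 + 3*x - 4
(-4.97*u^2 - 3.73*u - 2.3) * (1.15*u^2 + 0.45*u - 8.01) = -5.7155*u^4 - 6.526*u^3 + 35.4862*u^2 + 28.8423*u + 18.423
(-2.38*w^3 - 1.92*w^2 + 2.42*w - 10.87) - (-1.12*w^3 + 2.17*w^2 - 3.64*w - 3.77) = -1.26*w^3 - 4.09*w^2 + 6.06*w - 7.1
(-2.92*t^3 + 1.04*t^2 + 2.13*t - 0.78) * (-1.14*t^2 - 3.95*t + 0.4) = 3.3288*t^5 + 10.3484*t^4 - 7.7042*t^3 - 7.1083*t^2 + 3.933*t - 0.312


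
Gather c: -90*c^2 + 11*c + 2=-90*c^2 + 11*c + 2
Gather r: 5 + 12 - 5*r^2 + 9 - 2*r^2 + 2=28 - 7*r^2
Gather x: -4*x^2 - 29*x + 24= -4*x^2 - 29*x + 24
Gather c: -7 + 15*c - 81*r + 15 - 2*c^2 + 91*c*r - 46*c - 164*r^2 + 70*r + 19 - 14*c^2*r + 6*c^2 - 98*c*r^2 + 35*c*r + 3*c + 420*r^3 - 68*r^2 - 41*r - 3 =c^2*(4 - 14*r) + c*(-98*r^2 + 126*r - 28) + 420*r^3 - 232*r^2 - 52*r + 24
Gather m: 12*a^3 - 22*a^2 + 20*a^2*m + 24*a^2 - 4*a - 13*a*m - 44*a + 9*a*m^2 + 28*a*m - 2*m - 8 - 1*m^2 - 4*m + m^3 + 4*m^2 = 12*a^3 + 2*a^2 - 48*a + m^3 + m^2*(9*a + 3) + m*(20*a^2 + 15*a - 6) - 8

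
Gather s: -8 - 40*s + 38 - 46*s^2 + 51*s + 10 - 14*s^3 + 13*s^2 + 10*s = -14*s^3 - 33*s^2 + 21*s + 40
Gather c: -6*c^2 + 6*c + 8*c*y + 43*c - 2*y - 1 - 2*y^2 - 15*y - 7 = -6*c^2 + c*(8*y + 49) - 2*y^2 - 17*y - 8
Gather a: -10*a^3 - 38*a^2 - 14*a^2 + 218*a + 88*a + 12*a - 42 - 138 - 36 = -10*a^3 - 52*a^2 + 318*a - 216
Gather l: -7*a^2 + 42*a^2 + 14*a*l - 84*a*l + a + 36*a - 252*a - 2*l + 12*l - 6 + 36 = 35*a^2 - 215*a + l*(10 - 70*a) + 30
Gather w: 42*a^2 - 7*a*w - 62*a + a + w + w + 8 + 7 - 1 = 42*a^2 - 61*a + w*(2 - 7*a) + 14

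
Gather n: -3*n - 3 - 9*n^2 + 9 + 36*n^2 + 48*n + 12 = 27*n^2 + 45*n + 18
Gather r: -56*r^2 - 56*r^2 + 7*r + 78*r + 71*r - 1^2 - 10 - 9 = -112*r^2 + 156*r - 20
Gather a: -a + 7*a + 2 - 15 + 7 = 6*a - 6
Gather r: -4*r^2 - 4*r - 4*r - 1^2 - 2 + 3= -4*r^2 - 8*r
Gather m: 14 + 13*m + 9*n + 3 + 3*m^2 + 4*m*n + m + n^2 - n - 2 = 3*m^2 + m*(4*n + 14) + n^2 + 8*n + 15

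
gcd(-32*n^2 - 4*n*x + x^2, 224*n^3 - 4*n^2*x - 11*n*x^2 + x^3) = -32*n^2 - 4*n*x + x^2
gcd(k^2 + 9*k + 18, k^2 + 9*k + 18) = k^2 + 9*k + 18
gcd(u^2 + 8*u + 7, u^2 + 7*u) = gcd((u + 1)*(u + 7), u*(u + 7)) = u + 7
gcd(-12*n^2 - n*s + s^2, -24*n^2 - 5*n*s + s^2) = 3*n + s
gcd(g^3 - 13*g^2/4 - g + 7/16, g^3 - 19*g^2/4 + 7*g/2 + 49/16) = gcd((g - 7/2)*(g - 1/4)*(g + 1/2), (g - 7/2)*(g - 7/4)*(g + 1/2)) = g^2 - 3*g - 7/4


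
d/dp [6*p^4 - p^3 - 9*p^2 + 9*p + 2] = 24*p^3 - 3*p^2 - 18*p + 9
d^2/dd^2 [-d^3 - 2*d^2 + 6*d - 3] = -6*d - 4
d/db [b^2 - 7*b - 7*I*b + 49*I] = 2*b - 7 - 7*I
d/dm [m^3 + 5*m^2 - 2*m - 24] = 3*m^2 + 10*m - 2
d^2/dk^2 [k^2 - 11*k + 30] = 2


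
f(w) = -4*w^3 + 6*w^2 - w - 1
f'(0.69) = 1.57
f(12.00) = -6061.00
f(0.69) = -0.15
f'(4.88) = -228.21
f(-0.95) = 8.79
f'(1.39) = -7.51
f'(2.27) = -35.59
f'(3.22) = -86.78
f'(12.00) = -1585.00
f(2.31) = -20.60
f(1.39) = -1.54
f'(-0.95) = -23.23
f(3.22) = -75.55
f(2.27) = -19.14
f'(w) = -12*w^2 + 12*w - 1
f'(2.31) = -37.31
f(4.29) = -210.68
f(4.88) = -327.85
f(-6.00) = 1085.00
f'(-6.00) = -505.00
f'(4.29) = -170.37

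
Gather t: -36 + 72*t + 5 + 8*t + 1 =80*t - 30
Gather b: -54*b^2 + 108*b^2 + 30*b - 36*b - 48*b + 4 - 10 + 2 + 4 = 54*b^2 - 54*b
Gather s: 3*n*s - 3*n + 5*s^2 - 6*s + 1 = -3*n + 5*s^2 + s*(3*n - 6) + 1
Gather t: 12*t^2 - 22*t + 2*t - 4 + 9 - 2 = 12*t^2 - 20*t + 3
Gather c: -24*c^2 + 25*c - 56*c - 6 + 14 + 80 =-24*c^2 - 31*c + 88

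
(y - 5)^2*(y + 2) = y^3 - 8*y^2 + 5*y + 50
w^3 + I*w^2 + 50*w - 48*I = (w - 6*I)*(w - I)*(w + 8*I)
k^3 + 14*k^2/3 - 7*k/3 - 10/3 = (k - 1)*(k + 2/3)*(k + 5)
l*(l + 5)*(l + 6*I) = l^3 + 5*l^2 + 6*I*l^2 + 30*I*l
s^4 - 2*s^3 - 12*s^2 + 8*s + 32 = (s - 4)*(s - 2)*(s + 2)^2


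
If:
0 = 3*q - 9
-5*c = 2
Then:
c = -2/5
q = 3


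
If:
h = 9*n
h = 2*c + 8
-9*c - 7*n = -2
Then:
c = -2/5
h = 36/5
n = 4/5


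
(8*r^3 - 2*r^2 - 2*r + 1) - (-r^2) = 8*r^3 - r^2 - 2*r + 1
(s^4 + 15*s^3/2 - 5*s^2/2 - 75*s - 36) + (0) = s^4 + 15*s^3/2 - 5*s^2/2 - 75*s - 36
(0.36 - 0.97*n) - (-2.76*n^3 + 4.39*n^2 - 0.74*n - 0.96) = 2.76*n^3 - 4.39*n^2 - 0.23*n + 1.32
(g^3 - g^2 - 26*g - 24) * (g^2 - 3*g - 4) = g^5 - 4*g^4 - 27*g^3 + 58*g^2 + 176*g + 96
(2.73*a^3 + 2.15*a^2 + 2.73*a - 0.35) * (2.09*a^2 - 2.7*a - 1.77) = 5.7057*a^5 - 2.8775*a^4 - 4.9314*a^3 - 11.908*a^2 - 3.8871*a + 0.6195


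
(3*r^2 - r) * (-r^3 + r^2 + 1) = -3*r^5 + 4*r^4 - r^3 + 3*r^2 - r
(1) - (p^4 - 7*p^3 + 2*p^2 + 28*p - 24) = -p^4 + 7*p^3 - 2*p^2 - 28*p + 25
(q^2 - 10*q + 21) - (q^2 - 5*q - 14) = 35 - 5*q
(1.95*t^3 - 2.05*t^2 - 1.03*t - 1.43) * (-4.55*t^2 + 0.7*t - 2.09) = -8.8725*t^5 + 10.6925*t^4 - 0.824*t^3 + 10.07*t^2 + 1.1517*t + 2.9887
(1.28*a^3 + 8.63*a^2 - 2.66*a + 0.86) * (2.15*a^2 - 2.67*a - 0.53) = 2.752*a^5 + 15.1369*a^4 - 29.4395*a^3 + 4.3773*a^2 - 0.8864*a - 0.4558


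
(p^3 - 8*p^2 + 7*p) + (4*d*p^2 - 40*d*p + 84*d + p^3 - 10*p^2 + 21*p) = 4*d*p^2 - 40*d*p + 84*d + 2*p^3 - 18*p^2 + 28*p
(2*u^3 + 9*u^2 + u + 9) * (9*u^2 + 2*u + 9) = 18*u^5 + 85*u^4 + 45*u^3 + 164*u^2 + 27*u + 81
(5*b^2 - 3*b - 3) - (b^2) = 4*b^2 - 3*b - 3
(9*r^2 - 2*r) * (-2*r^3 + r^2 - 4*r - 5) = -18*r^5 + 13*r^4 - 38*r^3 - 37*r^2 + 10*r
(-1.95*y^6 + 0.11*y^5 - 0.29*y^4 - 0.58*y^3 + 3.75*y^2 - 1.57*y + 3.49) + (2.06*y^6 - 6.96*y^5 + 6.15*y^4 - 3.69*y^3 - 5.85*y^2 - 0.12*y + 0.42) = 0.11*y^6 - 6.85*y^5 + 5.86*y^4 - 4.27*y^3 - 2.1*y^2 - 1.69*y + 3.91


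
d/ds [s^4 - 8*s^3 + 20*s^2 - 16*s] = 4*s^3 - 24*s^2 + 40*s - 16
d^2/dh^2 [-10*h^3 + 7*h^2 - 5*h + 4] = 14 - 60*h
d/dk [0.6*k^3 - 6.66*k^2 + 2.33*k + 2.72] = 1.8*k^2 - 13.32*k + 2.33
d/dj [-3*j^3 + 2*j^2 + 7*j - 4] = -9*j^2 + 4*j + 7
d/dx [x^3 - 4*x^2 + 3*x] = 3*x^2 - 8*x + 3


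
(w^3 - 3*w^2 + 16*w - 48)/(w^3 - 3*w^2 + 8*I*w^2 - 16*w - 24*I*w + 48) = (w - 4*I)/(w + 4*I)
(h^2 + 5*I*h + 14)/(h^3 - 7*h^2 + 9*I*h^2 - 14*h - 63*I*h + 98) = (h - 2*I)/(h^2 + h*(-7 + 2*I) - 14*I)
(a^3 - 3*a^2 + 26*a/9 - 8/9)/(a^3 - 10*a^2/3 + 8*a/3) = (3*a^2 - 5*a + 2)/(3*a*(a - 2))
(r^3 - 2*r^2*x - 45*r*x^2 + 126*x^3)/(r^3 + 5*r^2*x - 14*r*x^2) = (-r^2 + 9*r*x - 18*x^2)/(r*(-r + 2*x))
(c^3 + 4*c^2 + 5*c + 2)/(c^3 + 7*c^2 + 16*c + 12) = (c^2 + 2*c + 1)/(c^2 + 5*c + 6)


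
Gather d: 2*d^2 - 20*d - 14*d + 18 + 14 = 2*d^2 - 34*d + 32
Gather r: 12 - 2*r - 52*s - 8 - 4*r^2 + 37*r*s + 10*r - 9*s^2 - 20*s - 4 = -4*r^2 + r*(37*s + 8) - 9*s^2 - 72*s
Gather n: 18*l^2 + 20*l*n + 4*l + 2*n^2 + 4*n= 18*l^2 + 4*l + 2*n^2 + n*(20*l + 4)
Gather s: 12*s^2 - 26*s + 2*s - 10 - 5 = 12*s^2 - 24*s - 15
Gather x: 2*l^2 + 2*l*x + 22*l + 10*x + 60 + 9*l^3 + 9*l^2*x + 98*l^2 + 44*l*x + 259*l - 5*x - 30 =9*l^3 + 100*l^2 + 281*l + x*(9*l^2 + 46*l + 5) + 30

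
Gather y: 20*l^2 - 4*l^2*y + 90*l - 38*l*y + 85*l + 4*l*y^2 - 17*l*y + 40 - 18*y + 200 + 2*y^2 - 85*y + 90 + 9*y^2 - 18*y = 20*l^2 + 175*l + y^2*(4*l + 11) + y*(-4*l^2 - 55*l - 121) + 330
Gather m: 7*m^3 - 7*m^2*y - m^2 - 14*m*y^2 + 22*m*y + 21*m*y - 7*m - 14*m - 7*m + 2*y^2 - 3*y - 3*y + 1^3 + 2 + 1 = 7*m^3 + m^2*(-7*y - 1) + m*(-14*y^2 + 43*y - 28) + 2*y^2 - 6*y + 4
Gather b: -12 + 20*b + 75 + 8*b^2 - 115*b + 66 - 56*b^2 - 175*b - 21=-48*b^2 - 270*b + 108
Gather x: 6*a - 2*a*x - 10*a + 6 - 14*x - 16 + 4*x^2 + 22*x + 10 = -4*a + 4*x^2 + x*(8 - 2*a)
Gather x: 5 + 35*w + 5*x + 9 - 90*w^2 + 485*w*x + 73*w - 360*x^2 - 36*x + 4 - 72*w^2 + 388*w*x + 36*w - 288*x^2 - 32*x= -162*w^2 + 144*w - 648*x^2 + x*(873*w - 63) + 18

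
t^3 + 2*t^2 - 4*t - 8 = (t - 2)*(t + 2)^2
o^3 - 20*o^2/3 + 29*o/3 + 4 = (o - 4)*(o - 3)*(o + 1/3)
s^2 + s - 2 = (s - 1)*(s + 2)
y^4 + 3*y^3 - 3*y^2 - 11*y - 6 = (y - 2)*(y + 1)^2*(y + 3)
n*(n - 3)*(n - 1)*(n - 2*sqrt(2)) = n^4 - 4*n^3 - 2*sqrt(2)*n^3 + 3*n^2 + 8*sqrt(2)*n^2 - 6*sqrt(2)*n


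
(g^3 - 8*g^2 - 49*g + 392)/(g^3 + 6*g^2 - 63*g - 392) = (g - 7)/(g + 7)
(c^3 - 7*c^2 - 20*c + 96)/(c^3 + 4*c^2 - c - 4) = (c^2 - 11*c + 24)/(c^2 - 1)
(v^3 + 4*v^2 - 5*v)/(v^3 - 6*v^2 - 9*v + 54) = v*(v^2 + 4*v - 5)/(v^3 - 6*v^2 - 9*v + 54)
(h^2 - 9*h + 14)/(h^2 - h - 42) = (h - 2)/(h + 6)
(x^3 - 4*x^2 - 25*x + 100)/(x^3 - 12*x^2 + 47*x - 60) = (x + 5)/(x - 3)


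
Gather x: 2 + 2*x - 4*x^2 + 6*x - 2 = -4*x^2 + 8*x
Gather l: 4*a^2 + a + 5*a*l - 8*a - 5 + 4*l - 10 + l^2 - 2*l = 4*a^2 - 7*a + l^2 + l*(5*a + 2) - 15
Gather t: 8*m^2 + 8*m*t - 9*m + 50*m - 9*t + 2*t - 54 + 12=8*m^2 + 41*m + t*(8*m - 7) - 42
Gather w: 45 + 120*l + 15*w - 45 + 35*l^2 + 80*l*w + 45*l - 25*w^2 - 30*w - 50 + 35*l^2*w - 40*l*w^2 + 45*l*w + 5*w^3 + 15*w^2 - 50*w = 35*l^2 + 165*l + 5*w^3 + w^2*(-40*l - 10) + w*(35*l^2 + 125*l - 65) - 50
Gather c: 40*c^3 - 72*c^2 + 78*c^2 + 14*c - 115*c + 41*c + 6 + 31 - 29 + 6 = 40*c^3 + 6*c^2 - 60*c + 14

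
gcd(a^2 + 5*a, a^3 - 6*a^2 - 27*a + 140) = a + 5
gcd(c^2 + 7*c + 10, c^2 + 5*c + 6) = c + 2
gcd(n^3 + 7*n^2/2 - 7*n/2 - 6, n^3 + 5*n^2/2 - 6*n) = n^2 + 5*n/2 - 6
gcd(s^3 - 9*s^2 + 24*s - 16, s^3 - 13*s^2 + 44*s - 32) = s^2 - 5*s + 4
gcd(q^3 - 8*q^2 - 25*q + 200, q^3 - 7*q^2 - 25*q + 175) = q^2 - 25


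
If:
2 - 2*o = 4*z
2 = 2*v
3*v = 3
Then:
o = 1 - 2*z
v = 1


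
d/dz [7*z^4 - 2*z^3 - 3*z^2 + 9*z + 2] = 28*z^3 - 6*z^2 - 6*z + 9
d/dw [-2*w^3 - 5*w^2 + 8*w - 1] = -6*w^2 - 10*w + 8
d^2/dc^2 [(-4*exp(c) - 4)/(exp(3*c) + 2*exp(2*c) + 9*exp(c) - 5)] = (-16*exp(6*c) - 60*exp(5*c) + 40*exp(4*c) - 324*exp(3*c) - 636*exp(2*c) - 664*exp(c) - 280)*exp(c)/(exp(9*c) + 6*exp(8*c) + 39*exp(7*c) + 101*exp(6*c) + 291*exp(5*c) + 156*exp(4*c) + 264*exp(3*c) - 1065*exp(2*c) + 675*exp(c) - 125)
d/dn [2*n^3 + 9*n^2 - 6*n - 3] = 6*n^2 + 18*n - 6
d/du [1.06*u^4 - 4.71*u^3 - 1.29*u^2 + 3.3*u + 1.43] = 4.24*u^3 - 14.13*u^2 - 2.58*u + 3.3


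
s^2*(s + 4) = s^3 + 4*s^2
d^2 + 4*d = d*(d + 4)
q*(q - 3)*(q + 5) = q^3 + 2*q^2 - 15*q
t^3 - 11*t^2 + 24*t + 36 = (t - 6)^2*(t + 1)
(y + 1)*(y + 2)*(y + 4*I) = y^3 + 3*y^2 + 4*I*y^2 + 2*y + 12*I*y + 8*I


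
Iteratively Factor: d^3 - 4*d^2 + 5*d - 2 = (d - 1)*(d^2 - 3*d + 2) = (d - 1)^2*(d - 2)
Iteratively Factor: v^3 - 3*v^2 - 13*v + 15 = (v - 5)*(v^2 + 2*v - 3) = (v - 5)*(v - 1)*(v + 3)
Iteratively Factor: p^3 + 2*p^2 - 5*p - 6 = (p + 1)*(p^2 + p - 6) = (p - 2)*(p + 1)*(p + 3)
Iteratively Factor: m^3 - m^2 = (m - 1)*(m^2) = m*(m - 1)*(m)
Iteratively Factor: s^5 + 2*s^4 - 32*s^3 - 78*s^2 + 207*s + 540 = (s - 5)*(s^4 + 7*s^3 + 3*s^2 - 63*s - 108) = (s - 5)*(s + 3)*(s^3 + 4*s^2 - 9*s - 36) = (s - 5)*(s - 3)*(s + 3)*(s^2 + 7*s + 12) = (s - 5)*(s - 3)*(s + 3)*(s + 4)*(s + 3)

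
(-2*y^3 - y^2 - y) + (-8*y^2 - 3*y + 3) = -2*y^3 - 9*y^2 - 4*y + 3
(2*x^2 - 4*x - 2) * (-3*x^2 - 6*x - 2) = -6*x^4 + 26*x^2 + 20*x + 4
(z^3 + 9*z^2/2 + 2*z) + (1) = z^3 + 9*z^2/2 + 2*z + 1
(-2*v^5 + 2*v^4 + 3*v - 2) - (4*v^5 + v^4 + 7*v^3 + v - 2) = -6*v^5 + v^4 - 7*v^3 + 2*v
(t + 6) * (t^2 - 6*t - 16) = t^3 - 52*t - 96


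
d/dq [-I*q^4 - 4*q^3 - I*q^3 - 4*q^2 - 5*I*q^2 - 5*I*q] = -4*I*q^3 - 3*q^2*(4 + I) - 2*q*(4 + 5*I) - 5*I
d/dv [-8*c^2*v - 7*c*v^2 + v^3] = -8*c^2 - 14*c*v + 3*v^2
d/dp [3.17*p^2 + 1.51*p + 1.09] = 6.34*p + 1.51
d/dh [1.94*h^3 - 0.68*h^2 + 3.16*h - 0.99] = 5.82*h^2 - 1.36*h + 3.16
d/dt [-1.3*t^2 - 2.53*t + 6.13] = -2.6*t - 2.53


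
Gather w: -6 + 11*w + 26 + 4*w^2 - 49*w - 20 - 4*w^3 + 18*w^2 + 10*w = -4*w^3 + 22*w^2 - 28*w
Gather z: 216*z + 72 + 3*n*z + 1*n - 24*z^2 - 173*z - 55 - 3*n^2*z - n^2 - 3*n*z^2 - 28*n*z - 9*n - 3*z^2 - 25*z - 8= -n^2 - 8*n + z^2*(-3*n - 27) + z*(-3*n^2 - 25*n + 18) + 9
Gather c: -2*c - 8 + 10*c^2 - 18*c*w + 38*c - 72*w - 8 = 10*c^2 + c*(36 - 18*w) - 72*w - 16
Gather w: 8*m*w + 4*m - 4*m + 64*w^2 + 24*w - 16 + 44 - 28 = 64*w^2 + w*(8*m + 24)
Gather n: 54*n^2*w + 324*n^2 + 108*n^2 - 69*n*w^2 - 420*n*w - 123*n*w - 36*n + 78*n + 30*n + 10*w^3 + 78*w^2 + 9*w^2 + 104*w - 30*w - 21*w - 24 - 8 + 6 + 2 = n^2*(54*w + 432) + n*(-69*w^2 - 543*w + 72) + 10*w^3 + 87*w^2 + 53*w - 24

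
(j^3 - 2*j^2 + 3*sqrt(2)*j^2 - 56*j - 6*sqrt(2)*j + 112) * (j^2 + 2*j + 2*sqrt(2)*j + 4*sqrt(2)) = j^5 + 5*sqrt(2)*j^4 - 48*j^3 - 132*sqrt(2)*j^2 + 176*j + 448*sqrt(2)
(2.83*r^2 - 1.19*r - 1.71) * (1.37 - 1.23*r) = -3.4809*r^3 + 5.3408*r^2 + 0.473*r - 2.3427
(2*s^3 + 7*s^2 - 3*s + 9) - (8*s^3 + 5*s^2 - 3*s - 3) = -6*s^3 + 2*s^2 + 12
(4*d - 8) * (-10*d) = -40*d^2 + 80*d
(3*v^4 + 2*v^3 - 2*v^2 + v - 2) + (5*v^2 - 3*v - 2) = 3*v^4 + 2*v^3 + 3*v^2 - 2*v - 4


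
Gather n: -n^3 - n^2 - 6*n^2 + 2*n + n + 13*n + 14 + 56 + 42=-n^3 - 7*n^2 + 16*n + 112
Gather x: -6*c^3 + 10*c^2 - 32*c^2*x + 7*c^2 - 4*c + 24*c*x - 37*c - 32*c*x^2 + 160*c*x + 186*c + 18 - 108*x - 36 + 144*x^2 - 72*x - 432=-6*c^3 + 17*c^2 + 145*c + x^2*(144 - 32*c) + x*(-32*c^2 + 184*c - 180) - 450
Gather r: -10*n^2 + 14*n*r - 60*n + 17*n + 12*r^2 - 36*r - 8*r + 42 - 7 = -10*n^2 - 43*n + 12*r^2 + r*(14*n - 44) + 35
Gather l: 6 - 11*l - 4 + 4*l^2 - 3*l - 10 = 4*l^2 - 14*l - 8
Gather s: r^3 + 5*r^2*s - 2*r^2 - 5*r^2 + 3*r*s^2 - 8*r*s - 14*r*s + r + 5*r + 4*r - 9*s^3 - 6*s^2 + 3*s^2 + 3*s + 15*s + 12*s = r^3 - 7*r^2 + 10*r - 9*s^3 + s^2*(3*r - 3) + s*(5*r^2 - 22*r + 30)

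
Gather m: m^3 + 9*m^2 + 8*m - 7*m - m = m^3 + 9*m^2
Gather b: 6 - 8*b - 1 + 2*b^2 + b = 2*b^2 - 7*b + 5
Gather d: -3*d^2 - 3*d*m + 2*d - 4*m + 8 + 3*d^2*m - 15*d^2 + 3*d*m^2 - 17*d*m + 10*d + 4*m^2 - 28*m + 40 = d^2*(3*m - 18) + d*(3*m^2 - 20*m + 12) + 4*m^2 - 32*m + 48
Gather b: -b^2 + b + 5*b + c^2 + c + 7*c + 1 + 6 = -b^2 + 6*b + c^2 + 8*c + 7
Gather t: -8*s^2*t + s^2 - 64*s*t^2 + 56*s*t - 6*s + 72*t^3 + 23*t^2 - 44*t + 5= s^2 - 6*s + 72*t^3 + t^2*(23 - 64*s) + t*(-8*s^2 + 56*s - 44) + 5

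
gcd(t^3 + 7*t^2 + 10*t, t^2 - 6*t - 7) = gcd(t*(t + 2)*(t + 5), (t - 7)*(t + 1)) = 1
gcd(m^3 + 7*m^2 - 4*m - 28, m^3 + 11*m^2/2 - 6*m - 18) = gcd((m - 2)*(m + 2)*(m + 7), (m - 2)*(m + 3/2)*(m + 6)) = m - 2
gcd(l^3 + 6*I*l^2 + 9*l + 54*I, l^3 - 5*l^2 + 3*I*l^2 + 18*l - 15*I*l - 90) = l^2 + 3*I*l + 18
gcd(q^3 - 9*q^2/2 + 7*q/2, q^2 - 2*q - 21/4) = q - 7/2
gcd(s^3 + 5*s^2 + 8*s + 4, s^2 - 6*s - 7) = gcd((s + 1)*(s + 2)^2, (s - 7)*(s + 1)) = s + 1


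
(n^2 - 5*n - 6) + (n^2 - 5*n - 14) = 2*n^2 - 10*n - 20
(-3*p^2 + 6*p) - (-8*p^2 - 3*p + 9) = 5*p^2 + 9*p - 9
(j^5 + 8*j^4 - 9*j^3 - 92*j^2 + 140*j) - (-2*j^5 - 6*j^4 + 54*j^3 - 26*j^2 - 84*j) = 3*j^5 + 14*j^4 - 63*j^3 - 66*j^2 + 224*j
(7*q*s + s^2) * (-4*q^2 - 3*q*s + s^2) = -28*q^3*s - 25*q^2*s^2 + 4*q*s^3 + s^4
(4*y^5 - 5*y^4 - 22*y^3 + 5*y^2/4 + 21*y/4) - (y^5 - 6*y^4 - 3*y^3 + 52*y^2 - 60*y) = 3*y^5 + y^4 - 19*y^3 - 203*y^2/4 + 261*y/4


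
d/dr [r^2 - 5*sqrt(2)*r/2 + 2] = 2*r - 5*sqrt(2)/2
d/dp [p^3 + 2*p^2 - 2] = p*(3*p + 4)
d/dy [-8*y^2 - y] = -16*y - 1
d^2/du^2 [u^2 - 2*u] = 2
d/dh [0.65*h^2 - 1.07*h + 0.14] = 1.3*h - 1.07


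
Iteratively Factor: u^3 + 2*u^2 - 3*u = (u)*(u^2 + 2*u - 3) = u*(u - 1)*(u + 3)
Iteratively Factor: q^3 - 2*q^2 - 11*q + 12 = (q - 1)*(q^2 - q - 12) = (q - 1)*(q + 3)*(q - 4)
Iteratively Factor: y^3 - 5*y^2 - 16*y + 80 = (y + 4)*(y^2 - 9*y + 20) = (y - 4)*(y + 4)*(y - 5)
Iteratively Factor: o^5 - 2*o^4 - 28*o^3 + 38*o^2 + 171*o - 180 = (o - 3)*(o^4 + o^3 - 25*o^2 - 37*o + 60) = (o - 3)*(o - 1)*(o^3 + 2*o^2 - 23*o - 60) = (o - 5)*(o - 3)*(o - 1)*(o^2 + 7*o + 12) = (o - 5)*(o - 3)*(o - 1)*(o + 4)*(o + 3)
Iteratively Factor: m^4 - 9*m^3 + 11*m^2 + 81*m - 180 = (m - 5)*(m^3 - 4*m^2 - 9*m + 36) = (m - 5)*(m + 3)*(m^2 - 7*m + 12) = (m - 5)*(m - 4)*(m + 3)*(m - 3)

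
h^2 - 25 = (h - 5)*(h + 5)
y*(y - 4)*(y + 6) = y^3 + 2*y^2 - 24*y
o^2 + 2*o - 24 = (o - 4)*(o + 6)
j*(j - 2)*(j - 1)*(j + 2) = j^4 - j^3 - 4*j^2 + 4*j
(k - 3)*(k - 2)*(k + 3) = k^3 - 2*k^2 - 9*k + 18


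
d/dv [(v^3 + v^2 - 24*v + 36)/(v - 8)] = (2*v^3 - 23*v^2 - 16*v + 156)/(v^2 - 16*v + 64)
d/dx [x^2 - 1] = 2*x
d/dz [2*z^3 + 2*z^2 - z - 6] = 6*z^2 + 4*z - 1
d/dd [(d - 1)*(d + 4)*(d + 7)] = 3*d^2 + 20*d + 17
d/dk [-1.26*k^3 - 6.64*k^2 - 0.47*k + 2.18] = -3.78*k^2 - 13.28*k - 0.47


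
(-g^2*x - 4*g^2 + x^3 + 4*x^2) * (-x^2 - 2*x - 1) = g^2*x^3 + 6*g^2*x^2 + 9*g^2*x + 4*g^2 - x^5 - 6*x^4 - 9*x^3 - 4*x^2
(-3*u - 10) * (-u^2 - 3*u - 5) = 3*u^3 + 19*u^2 + 45*u + 50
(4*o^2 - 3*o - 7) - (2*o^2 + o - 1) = 2*o^2 - 4*o - 6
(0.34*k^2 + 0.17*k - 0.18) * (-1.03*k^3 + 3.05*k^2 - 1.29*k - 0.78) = -0.3502*k^5 + 0.8619*k^4 + 0.2653*k^3 - 1.0335*k^2 + 0.0996*k + 0.1404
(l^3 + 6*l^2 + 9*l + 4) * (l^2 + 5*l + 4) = l^5 + 11*l^4 + 43*l^3 + 73*l^2 + 56*l + 16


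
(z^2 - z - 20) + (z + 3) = z^2 - 17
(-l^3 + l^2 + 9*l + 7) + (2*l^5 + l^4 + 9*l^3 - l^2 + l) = 2*l^5 + l^4 + 8*l^3 + 10*l + 7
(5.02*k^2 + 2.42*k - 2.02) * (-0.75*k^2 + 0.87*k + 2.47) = -3.765*k^4 + 2.5524*k^3 + 16.0198*k^2 + 4.22*k - 4.9894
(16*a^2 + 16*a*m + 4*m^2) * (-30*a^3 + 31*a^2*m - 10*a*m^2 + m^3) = -480*a^5 + 16*a^4*m + 216*a^3*m^2 - 20*a^2*m^3 - 24*a*m^4 + 4*m^5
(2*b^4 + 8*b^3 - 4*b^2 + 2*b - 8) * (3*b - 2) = 6*b^5 + 20*b^4 - 28*b^3 + 14*b^2 - 28*b + 16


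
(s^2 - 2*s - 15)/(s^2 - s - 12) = (s - 5)/(s - 4)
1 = 1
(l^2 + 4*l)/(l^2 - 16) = l/(l - 4)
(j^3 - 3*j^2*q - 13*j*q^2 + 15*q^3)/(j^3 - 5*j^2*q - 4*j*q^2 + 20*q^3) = (-j^2 - 2*j*q + 3*q^2)/(-j^2 + 4*q^2)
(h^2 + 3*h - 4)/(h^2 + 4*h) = (h - 1)/h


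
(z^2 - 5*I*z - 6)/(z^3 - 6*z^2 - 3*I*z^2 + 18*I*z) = (z - 2*I)/(z*(z - 6))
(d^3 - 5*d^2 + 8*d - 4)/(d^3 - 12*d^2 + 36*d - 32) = (d - 1)/(d - 8)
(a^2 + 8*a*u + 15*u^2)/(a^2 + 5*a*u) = (a + 3*u)/a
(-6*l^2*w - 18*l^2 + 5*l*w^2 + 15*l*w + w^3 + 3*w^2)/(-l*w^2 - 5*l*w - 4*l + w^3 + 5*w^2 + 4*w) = (6*l*w + 18*l + w^2 + 3*w)/(w^2 + 5*w + 4)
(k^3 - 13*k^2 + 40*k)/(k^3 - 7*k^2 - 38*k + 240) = k/(k + 6)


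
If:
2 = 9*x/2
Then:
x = 4/9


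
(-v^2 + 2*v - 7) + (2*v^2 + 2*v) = v^2 + 4*v - 7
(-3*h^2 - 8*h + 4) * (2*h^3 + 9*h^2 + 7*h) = -6*h^5 - 43*h^4 - 85*h^3 - 20*h^2 + 28*h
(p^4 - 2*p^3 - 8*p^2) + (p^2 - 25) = p^4 - 2*p^3 - 7*p^2 - 25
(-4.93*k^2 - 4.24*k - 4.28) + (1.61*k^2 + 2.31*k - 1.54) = -3.32*k^2 - 1.93*k - 5.82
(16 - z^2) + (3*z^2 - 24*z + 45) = 2*z^2 - 24*z + 61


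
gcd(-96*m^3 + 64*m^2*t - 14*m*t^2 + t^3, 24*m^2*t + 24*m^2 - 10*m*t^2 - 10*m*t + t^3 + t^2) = 24*m^2 - 10*m*t + t^2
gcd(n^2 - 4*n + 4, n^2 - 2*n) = n - 2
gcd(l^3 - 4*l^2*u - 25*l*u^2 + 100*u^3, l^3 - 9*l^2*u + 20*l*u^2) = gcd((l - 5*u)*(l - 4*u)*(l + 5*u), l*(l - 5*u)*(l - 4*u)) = l^2 - 9*l*u + 20*u^2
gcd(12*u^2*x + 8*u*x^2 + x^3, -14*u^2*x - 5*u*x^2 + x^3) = 2*u*x + x^2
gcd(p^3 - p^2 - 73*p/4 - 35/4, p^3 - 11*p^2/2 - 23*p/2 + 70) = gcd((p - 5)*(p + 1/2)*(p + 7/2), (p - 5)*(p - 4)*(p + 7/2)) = p^2 - 3*p/2 - 35/2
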